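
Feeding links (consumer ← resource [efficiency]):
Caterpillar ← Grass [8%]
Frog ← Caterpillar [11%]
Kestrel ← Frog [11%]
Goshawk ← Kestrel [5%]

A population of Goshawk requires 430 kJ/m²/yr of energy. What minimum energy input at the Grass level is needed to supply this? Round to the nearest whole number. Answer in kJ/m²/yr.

Cumulative transfer efficiency: 0.08 × 0.11 × 0.11 × 0.05 = 0.0000484
Grass energy = 430 / 0.0000484 = 8884298 kJ/m²/yr

8884298 kJ/m²/yr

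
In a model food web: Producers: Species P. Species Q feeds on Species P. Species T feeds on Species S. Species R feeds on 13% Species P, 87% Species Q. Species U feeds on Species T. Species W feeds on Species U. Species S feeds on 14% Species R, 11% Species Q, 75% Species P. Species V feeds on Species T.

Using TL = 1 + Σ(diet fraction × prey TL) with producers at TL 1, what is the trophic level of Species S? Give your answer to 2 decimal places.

Species Q: 1 + 1 = 2
Species R: 1 + (0.13×1 + 0.87×2) = 2.87
Species S: 1 + (0.14×2.87 + 0.11×2 + 0.75×1) = 2.3718
Species T: 1 + 2.3718 = 3.3718
Species U: 1 + 3.3718 = 4.3718
Species V: 1 + 3.3718 = 4.3718
Species W: 1 + 4.3718 = 5.3718

2.37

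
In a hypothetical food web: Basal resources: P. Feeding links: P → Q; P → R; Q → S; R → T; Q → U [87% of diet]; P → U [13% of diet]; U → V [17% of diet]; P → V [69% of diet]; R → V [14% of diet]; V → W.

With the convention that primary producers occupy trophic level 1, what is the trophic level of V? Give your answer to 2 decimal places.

2.46

Q: 1 + 1 = 2
R: 1 + 1 = 2
S: 1 + 2 = 3
T: 1 + 2 = 3
U: 1 + (0.87×2 + 0.13×1) = 2.87
V: 1 + (0.17×2.87 + 0.69×1 + 0.14×2) = 2.4579
W: 1 + 2.4579 = 3.4579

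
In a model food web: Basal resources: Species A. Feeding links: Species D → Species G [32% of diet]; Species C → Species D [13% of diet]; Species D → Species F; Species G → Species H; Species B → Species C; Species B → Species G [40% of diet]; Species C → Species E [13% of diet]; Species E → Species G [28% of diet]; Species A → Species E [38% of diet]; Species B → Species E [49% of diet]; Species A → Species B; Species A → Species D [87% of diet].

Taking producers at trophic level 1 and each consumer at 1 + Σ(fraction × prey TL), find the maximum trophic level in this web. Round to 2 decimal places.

Species B: 1 + 1 = 2
Species C: 1 + 2 = 3
Species D: 1 + (0.13×3 + 0.87×1) = 2.26
Species E: 1 + (0.38×1 + 0.13×3 + 0.49×2) = 2.75
Species F: 1 + 2.26 = 3.26
Species G: 1 + (0.4×2 + 0.28×2.75 + 0.32×2.26) = 3.2932
Species H: 1 + 3.2932 = 4.2932

4.29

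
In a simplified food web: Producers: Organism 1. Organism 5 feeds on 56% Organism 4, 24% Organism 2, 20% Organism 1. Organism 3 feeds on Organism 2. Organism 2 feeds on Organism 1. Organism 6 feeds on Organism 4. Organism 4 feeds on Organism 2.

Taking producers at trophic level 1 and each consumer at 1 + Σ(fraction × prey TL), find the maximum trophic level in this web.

4

Organism 2: 1 + 1 = 2
Organism 3: 1 + 2 = 3
Organism 4: 1 + 2 = 3
Organism 5: 1 + (0.56×3 + 0.24×2 + 0.2×1) = 3.36
Organism 6: 1 + 3 = 4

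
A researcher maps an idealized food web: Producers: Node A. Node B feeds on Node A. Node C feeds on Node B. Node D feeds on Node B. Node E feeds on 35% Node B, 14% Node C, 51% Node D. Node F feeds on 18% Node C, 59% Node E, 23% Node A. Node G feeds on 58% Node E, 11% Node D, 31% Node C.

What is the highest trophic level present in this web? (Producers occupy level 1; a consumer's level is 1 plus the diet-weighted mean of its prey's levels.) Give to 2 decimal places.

Node B: 1 + 1 = 2
Node C: 1 + 2 = 3
Node D: 1 + 2 = 3
Node E: 1 + (0.35×2 + 0.14×3 + 0.51×3) = 3.65
Node F: 1 + (0.18×3 + 0.59×3.65 + 0.23×1) = 3.9235
Node G: 1 + (0.58×3.65 + 0.11×3 + 0.31×3) = 4.377

4.38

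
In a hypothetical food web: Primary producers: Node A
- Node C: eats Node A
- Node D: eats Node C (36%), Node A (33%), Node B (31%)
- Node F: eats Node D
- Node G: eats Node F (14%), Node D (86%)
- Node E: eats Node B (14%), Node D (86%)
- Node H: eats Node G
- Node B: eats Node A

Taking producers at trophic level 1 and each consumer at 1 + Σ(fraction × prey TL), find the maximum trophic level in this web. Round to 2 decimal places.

Node B: 1 + 1 = 2
Node C: 1 + 1 = 2
Node D: 1 + (0.36×2 + 0.33×1 + 0.31×2) = 2.67
Node E: 1 + (0.14×2 + 0.86×2.67) = 3.5762
Node F: 1 + 2.67 = 3.67
Node G: 1 + (0.14×3.67 + 0.86×2.67) = 3.81
Node H: 1 + 3.81 = 4.81

4.81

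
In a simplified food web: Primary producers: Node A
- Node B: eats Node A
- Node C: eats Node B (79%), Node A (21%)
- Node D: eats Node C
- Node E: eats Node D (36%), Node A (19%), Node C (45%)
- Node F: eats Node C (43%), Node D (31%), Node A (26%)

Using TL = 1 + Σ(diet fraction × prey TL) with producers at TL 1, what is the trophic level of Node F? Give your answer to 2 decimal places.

Node B: 1 + 1 = 2
Node C: 1 + (0.79×2 + 0.21×1) = 2.79
Node D: 1 + 2.79 = 3.79
Node E: 1 + (0.36×3.79 + 0.19×1 + 0.45×2.79) = 3.8099
Node F: 1 + (0.43×2.79 + 0.31×3.79 + 0.26×1) = 3.6346

3.63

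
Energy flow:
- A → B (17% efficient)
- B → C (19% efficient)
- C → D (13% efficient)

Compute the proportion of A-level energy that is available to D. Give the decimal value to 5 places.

0.00420

Product of link efficiencies: 0.17 × 0.19 × 0.13 = 0.004199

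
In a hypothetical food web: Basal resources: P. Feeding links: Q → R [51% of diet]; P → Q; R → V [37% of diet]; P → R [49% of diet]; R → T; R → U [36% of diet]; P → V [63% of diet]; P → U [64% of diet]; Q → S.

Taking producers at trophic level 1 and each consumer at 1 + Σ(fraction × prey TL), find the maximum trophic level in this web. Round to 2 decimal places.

Q: 1 + 1 = 2
R: 1 + (0.51×2 + 0.49×1) = 2.51
S: 1 + 2 = 3
T: 1 + 2.51 = 3.51
U: 1 + (0.64×1 + 0.36×2.51) = 2.5436
V: 1 + (0.63×1 + 0.37×2.51) = 2.5587

3.51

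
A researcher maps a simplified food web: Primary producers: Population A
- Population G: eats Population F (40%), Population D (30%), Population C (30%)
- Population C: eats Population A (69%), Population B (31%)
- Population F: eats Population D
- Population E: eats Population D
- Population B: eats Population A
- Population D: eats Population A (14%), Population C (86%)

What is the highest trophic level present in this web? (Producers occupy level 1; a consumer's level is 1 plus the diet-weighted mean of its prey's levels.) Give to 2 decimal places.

Population B: 1 + 1 = 2
Population C: 1 + (0.69×1 + 0.31×2) = 2.31
Population D: 1 + (0.14×1 + 0.86×2.31) = 3.1266
Population E: 1 + 3.1266 = 4.1266
Population F: 1 + 3.1266 = 4.1266
Population G: 1 + (0.4×4.1266 + 0.3×3.1266 + 0.3×2.31) = 4.28162

4.28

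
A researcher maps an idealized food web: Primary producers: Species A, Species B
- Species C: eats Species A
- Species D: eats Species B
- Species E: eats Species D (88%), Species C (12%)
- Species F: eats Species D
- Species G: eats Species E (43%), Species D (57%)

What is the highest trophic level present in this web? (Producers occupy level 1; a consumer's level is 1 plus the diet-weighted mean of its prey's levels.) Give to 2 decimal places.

3.43

Species C: 1 + 1 = 2
Species D: 1 + 1 = 2
Species E: 1 + (0.88×2 + 0.12×2) = 3
Species F: 1 + 2 = 3
Species G: 1 + (0.43×3 + 0.57×2) = 3.43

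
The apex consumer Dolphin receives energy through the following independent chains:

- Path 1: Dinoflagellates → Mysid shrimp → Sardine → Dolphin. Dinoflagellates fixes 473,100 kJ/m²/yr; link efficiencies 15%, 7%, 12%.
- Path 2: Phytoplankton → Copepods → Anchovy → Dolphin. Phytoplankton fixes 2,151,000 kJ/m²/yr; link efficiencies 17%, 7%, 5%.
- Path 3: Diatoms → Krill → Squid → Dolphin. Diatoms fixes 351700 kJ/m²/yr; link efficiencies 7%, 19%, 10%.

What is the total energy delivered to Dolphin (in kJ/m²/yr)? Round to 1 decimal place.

Path 1: 473100 × 0.15 × 0.07 × 0.12 = 596.106 kJ/m²/yr
Path 2: 2151000 × 0.17 × 0.07 × 0.05 = 1279.845 kJ/m²/yr
Path 3: 351700 × 0.07 × 0.19 × 0.1 = 467.761 kJ/m²/yr
Total at Dolphin: 596.106 + 1279.845 + 467.761 = 2343.712 kJ/m²/yr

2343.7 kJ/m²/yr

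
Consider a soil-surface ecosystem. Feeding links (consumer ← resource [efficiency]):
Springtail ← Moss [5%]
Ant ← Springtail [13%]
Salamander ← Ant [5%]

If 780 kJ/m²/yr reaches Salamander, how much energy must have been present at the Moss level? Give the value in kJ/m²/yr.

2400000 kJ/m²/yr

Cumulative transfer efficiency: 0.05 × 0.13 × 0.05 = 0.000325
Moss energy = 780 / 0.000325 = 2400000 kJ/m²/yr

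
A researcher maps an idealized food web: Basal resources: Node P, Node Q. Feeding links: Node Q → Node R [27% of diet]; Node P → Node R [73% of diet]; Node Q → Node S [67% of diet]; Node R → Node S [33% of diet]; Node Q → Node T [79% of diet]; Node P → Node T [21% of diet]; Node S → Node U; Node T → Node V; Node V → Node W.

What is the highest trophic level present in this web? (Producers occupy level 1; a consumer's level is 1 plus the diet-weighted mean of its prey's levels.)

Node R: 1 + (0.27×1 + 0.73×1) = 2
Node S: 1 + (0.67×1 + 0.33×2) = 2.33
Node T: 1 + (0.79×1 + 0.21×1) = 2
Node U: 1 + 2.33 = 3.33
Node V: 1 + 2 = 3
Node W: 1 + 3 = 4

4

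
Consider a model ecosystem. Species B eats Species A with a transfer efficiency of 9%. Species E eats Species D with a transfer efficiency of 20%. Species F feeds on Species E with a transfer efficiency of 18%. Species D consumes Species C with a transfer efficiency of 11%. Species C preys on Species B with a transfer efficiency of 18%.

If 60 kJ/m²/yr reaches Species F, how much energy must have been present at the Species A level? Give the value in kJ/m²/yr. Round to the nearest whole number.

Cumulative transfer efficiency: 0.09 × 0.18 × 0.11 × 0.2 × 0.18 = 0.000064152
Species A energy = 60 / 0.000064152 = 935279 kJ/m²/yr

935279 kJ/m²/yr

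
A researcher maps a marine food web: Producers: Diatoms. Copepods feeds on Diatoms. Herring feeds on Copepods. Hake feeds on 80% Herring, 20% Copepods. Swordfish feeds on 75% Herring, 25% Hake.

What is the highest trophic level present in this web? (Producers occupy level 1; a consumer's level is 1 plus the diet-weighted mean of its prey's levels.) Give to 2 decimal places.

4.20

Copepods: 1 + 1 = 2
Herring: 1 + 2 = 3
Hake: 1 + (0.8×3 + 0.2×2) = 3.8
Swordfish: 1 + (0.75×3 + 0.25×3.8) = 4.2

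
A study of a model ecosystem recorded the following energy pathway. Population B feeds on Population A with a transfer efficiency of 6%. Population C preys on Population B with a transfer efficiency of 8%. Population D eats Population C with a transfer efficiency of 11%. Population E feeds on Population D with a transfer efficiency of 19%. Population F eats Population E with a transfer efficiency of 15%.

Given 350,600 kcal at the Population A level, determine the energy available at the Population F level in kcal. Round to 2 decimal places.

5.28 kcal

Population B: 350600 × 0.06 = 21036 kcal
Population C: 21036 × 0.08 = 1682.88 kcal
Population D: 1682.88 × 0.11 = 185.1168 kcal
Population E: 185.1168 × 0.19 = 35.172192 kcal
Population F: 35.172192 × 0.15 = 5.2758288 kcal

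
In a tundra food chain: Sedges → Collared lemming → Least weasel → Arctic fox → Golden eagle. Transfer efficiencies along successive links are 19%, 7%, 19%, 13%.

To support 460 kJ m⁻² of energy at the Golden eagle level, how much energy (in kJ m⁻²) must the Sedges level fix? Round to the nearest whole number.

1400262 kJ m⁻²

Cumulative transfer efficiency: 0.19 × 0.07 × 0.19 × 0.13 = 0.00032851
Sedges energy = 460 / 0.00032851 = 1400262 kJ m⁻²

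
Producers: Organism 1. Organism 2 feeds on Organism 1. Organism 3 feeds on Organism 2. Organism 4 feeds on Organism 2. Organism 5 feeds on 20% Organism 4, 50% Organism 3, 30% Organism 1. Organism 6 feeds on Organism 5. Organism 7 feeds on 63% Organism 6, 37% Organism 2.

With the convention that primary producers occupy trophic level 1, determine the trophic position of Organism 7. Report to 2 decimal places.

4.51

Organism 2: 1 + 1 = 2
Organism 3: 1 + 2 = 3
Organism 4: 1 + 2 = 3
Organism 5: 1 + (0.2×3 + 0.5×3 + 0.3×1) = 3.4
Organism 6: 1 + 3.4 = 4.4
Organism 7: 1 + (0.63×4.4 + 0.37×2) = 4.512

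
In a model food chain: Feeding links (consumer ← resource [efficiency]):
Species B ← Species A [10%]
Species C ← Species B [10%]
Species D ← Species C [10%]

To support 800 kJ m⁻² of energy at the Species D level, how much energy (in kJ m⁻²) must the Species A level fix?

800000 kJ m⁻²

Cumulative transfer efficiency: 0.1 × 0.1 × 0.1 = 0.001
Species A energy = 800 / 0.001 = 800000 kJ m⁻²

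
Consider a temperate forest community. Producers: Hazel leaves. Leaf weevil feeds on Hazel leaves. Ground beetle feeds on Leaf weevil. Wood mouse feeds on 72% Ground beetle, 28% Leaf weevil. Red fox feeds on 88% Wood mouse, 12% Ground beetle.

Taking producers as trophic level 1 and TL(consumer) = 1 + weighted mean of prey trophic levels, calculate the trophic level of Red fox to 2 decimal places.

Leaf weevil: 1 + 1 = 2
Ground beetle: 1 + 2 = 3
Wood mouse: 1 + (0.72×3 + 0.28×2) = 3.72
Red fox: 1 + (0.88×3.72 + 0.12×3) = 4.6336

4.63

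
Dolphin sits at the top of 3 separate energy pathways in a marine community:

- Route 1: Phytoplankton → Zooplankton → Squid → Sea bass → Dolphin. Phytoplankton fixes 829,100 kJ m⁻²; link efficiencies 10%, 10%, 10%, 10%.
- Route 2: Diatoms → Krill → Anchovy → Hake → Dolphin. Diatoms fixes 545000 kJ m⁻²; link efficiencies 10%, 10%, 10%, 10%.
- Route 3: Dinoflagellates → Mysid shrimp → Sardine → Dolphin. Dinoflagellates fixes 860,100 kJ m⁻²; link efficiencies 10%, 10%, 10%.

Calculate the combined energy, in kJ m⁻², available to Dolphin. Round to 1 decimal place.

997.5 kJ m⁻²

Route 1: 829100 × 0.1 × 0.1 × 0.1 × 0.1 = 82.91 kJ m⁻²
Route 2: 545000 × 0.1 × 0.1 × 0.1 × 0.1 = 54.5 kJ m⁻²
Route 3: 860100 × 0.1 × 0.1 × 0.1 = 860.1 kJ m⁻²
Total at Dolphin: 82.91 + 54.5 + 860.1 = 997.51 kJ m⁻²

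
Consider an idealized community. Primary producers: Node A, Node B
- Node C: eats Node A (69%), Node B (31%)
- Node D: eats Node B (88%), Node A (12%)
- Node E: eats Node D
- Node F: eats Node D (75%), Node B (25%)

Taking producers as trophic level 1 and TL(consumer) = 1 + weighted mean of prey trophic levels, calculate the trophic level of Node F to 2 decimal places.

Node C: 1 + (0.69×1 + 0.31×1) = 2
Node D: 1 + (0.88×1 + 0.12×1) = 2
Node E: 1 + 2 = 3
Node F: 1 + (0.75×2 + 0.25×1) = 2.75

2.75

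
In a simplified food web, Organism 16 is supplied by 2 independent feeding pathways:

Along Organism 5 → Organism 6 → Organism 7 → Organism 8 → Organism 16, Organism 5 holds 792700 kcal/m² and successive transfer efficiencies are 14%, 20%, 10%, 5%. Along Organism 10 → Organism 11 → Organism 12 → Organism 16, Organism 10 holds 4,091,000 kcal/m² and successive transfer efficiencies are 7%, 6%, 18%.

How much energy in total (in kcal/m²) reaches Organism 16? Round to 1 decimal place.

Via Organism 5: 792700 × 0.14 × 0.2 × 0.1 × 0.05 = 110.978 kcal/m²
Via Organism 10: 4091000 × 0.07 × 0.06 × 0.18 = 3092.796 kcal/m²
Total at Organism 16: 110.978 + 3092.796 = 3203.774 kcal/m²

3203.8 kcal/m²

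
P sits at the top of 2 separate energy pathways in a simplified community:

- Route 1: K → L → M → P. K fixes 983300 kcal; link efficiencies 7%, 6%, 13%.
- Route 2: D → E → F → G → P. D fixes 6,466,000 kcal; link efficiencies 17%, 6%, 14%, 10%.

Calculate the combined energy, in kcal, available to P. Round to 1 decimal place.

Route 1: 983300 × 0.07 × 0.06 × 0.13 = 536.8818 kcal
Route 2: 6466000 × 0.17 × 0.06 × 0.14 × 0.1 = 923.3448 kcal
Total at P: 536.8818 + 923.3448 = 1460.2266 kcal

1460.2 kcal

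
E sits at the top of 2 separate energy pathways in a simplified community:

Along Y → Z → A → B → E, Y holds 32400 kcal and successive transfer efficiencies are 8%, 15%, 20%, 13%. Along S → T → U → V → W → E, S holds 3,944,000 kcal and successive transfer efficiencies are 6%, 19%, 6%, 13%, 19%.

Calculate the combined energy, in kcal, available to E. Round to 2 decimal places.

76.74 kcal

Via Y: 32400 × 0.08 × 0.15 × 0.2 × 0.13 = 10.1088 kcal
Via S: 3944000 × 0.06 × 0.19 × 0.06 × 0.13 × 0.19 = 66.6330912 kcal
Total at E: 10.1088 + 66.6330912 = 76.7418912 kcal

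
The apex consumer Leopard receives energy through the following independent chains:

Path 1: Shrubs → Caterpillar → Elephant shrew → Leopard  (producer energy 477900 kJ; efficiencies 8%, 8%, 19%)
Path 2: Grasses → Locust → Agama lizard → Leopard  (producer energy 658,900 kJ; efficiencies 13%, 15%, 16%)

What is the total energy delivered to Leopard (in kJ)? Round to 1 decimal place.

2636.9 kJ

Path 1: 477900 × 0.08 × 0.08 × 0.19 = 581.1264 kJ
Path 2: 658900 × 0.13 × 0.15 × 0.16 = 2055.768 kJ
Total at Leopard: 581.1264 + 2055.768 = 2636.8944 kJ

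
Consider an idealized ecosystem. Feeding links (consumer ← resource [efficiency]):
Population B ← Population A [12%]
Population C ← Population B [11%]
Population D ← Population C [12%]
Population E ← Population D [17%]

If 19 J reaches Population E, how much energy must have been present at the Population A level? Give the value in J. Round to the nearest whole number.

Cumulative transfer efficiency: 0.12 × 0.11 × 0.12 × 0.17 = 0.00026928
Population A energy = 19 / 0.00026928 = 70559 J

70559 J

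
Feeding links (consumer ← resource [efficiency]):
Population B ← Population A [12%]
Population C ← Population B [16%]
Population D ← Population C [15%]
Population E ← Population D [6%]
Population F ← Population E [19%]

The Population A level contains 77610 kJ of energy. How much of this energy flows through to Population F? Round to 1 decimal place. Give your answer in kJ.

Population B: 77610 × 0.12 = 9313.2 kJ
Population C: 9313.2 × 0.16 = 1490.112 kJ
Population D: 1490.112 × 0.15 = 223.5168 kJ
Population E: 223.5168 × 0.06 = 13.411008 kJ
Population F: 13.411008 × 0.19 = 2.54809152 kJ

2.5 kJ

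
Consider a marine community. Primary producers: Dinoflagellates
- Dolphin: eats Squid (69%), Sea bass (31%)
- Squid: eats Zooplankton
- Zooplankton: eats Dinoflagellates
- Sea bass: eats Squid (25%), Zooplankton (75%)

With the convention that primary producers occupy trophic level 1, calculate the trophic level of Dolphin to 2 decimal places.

Zooplankton: 1 + 1 = 2
Squid: 1 + 2 = 3
Sea bass: 1 + (0.25×3 + 0.75×2) = 3.25
Dolphin: 1 + (0.69×3 + 0.31×3.25) = 4.0775

4.08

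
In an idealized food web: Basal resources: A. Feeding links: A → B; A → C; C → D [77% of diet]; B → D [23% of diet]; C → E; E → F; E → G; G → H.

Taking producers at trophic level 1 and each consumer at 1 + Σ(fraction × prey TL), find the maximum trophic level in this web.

5

B: 1 + 1 = 2
C: 1 + 1 = 2
D: 1 + (0.77×2 + 0.23×2) = 3
E: 1 + 2 = 3
F: 1 + 3 = 4
G: 1 + 3 = 4
H: 1 + 4 = 5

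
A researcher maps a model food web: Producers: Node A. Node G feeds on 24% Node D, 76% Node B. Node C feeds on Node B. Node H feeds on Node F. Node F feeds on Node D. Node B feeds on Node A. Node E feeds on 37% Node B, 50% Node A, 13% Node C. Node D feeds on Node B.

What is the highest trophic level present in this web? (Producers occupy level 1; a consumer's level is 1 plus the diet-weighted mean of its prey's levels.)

5

Node B: 1 + 1 = 2
Node C: 1 + 2 = 3
Node D: 1 + 2 = 3
Node E: 1 + (0.37×2 + 0.5×1 + 0.13×3) = 2.63
Node F: 1 + 3 = 4
Node G: 1 + (0.24×3 + 0.76×2) = 3.24
Node H: 1 + 4 = 5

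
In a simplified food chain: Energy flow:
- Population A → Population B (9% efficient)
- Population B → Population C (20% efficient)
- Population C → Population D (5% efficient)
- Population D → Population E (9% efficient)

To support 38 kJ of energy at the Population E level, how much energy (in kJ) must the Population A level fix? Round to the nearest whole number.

469136 kJ

Cumulative transfer efficiency: 0.09 × 0.2 × 0.05 × 0.09 = 0.000081
Population A energy = 38 / 0.000081 = 469136 kJ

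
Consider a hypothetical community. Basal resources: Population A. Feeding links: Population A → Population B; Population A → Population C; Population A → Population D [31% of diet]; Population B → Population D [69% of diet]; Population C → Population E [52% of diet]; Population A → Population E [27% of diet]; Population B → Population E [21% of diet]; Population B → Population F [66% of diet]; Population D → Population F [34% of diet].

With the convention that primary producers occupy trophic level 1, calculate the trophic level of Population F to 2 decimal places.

Population B: 1 + 1 = 2
Population C: 1 + 1 = 2
Population D: 1 + (0.31×1 + 0.69×2) = 2.69
Population E: 1 + (0.52×2 + 0.27×1 + 0.21×2) = 2.73
Population F: 1 + (0.66×2 + 0.34×2.69) = 3.2346

3.23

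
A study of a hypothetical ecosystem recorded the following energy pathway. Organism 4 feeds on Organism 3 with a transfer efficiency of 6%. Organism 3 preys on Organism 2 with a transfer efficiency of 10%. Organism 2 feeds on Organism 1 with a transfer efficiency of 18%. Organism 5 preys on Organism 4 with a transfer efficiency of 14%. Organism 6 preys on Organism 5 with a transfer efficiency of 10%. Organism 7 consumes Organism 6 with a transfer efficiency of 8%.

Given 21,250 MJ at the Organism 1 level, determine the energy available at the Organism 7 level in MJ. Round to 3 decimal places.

0.026 MJ

Organism 2: 21250 × 0.18 = 3825 MJ
Organism 3: 3825 × 0.1 = 382.5 MJ
Organism 4: 382.5 × 0.06 = 22.95 MJ
Organism 5: 22.95 × 0.14 = 3.213 MJ
Organism 6: 3.213 × 0.1 = 0.3213 MJ
Organism 7: 0.3213 × 0.08 = 0.025704 MJ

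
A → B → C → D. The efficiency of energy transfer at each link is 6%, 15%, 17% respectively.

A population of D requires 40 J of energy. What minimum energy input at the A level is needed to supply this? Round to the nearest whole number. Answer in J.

26144 J

Cumulative transfer efficiency: 0.06 × 0.15 × 0.17 = 0.00153
A energy = 40 / 0.00153 = 26144 J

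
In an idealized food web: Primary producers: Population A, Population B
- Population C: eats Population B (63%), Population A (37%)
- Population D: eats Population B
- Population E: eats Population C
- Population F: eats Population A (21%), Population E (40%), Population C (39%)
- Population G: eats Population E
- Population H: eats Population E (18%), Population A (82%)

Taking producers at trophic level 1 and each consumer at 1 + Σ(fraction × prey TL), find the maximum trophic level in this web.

4

Population C: 1 + (0.63×1 + 0.37×1) = 2
Population D: 1 + 1 = 2
Population E: 1 + 2 = 3
Population F: 1 + (0.21×1 + 0.4×3 + 0.39×2) = 3.19
Population G: 1 + 3 = 4
Population H: 1 + (0.18×3 + 0.82×1) = 2.36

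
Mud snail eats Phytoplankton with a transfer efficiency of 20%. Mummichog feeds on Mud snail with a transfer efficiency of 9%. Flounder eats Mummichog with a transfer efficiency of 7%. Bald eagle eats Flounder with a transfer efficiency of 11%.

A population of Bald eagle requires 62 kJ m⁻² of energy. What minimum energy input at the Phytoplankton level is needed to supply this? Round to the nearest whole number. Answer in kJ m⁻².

Cumulative transfer efficiency: 0.2 × 0.09 × 0.07 × 0.11 = 0.0001386
Phytoplankton energy = 62 / 0.0001386 = 447330 kJ m⁻²

447330 kJ m⁻²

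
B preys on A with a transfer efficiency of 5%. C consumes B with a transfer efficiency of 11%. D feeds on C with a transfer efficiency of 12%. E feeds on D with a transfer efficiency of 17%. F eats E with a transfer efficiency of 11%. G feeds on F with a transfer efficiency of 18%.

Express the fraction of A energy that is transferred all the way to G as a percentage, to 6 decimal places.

0.000222%

Product of link efficiencies: 0.05 × 0.11 × 0.12 × 0.17 × 0.11 × 0.18 = 0.00000222156
As a percentage: 0.00000222156 × 100 = 0.000222%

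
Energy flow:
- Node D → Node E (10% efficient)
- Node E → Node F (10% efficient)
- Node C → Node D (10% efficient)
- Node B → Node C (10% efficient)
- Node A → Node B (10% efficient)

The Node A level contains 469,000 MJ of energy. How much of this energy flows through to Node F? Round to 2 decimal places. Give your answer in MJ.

Node B: 469000 × 0.1 = 46900 MJ
Node C: 46900 × 0.1 = 4690 MJ
Node D: 4690 × 0.1 = 469 MJ
Node E: 469 × 0.1 = 46.9 MJ
Node F: 46.9 × 0.1 = 4.69 MJ

4.69 MJ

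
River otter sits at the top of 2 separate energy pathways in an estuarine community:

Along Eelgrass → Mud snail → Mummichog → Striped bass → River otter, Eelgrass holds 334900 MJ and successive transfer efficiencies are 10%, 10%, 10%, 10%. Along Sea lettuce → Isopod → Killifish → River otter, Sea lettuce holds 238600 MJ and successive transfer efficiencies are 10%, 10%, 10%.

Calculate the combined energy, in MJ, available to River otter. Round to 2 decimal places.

272.09 MJ

Via Eelgrass: 334900 × 0.1 × 0.1 × 0.1 × 0.1 = 33.49 MJ
Via Sea lettuce: 238600 × 0.1 × 0.1 × 0.1 = 238.6 MJ
Total at River otter: 33.49 + 238.6 = 272.09 MJ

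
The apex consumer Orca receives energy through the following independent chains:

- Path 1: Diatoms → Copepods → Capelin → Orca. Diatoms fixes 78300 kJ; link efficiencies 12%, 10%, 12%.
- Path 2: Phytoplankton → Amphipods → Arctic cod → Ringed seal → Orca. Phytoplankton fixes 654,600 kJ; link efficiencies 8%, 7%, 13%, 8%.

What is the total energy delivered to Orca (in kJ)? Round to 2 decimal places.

Path 1: 78300 × 0.12 × 0.1 × 0.12 = 112.752 kJ
Path 2: 654600 × 0.08 × 0.07 × 0.13 × 0.08 = 38.123904 kJ
Total at Orca: 112.752 + 38.123904 = 150.875904 kJ

150.88 kJ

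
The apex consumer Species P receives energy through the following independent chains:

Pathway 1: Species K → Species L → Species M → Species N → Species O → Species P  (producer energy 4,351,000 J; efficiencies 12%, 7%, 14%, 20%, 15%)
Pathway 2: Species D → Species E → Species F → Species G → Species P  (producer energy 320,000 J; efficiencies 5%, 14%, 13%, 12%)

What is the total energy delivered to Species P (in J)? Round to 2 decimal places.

188.45 J

Pathway 1: 4351000 × 0.12 × 0.07 × 0.14 × 0.2 × 0.15 = 153.50328 J
Pathway 2: 320000 × 0.05 × 0.14 × 0.13 × 0.12 = 34.944 J
Total at Species P: 153.50328 + 34.944 = 188.44728 J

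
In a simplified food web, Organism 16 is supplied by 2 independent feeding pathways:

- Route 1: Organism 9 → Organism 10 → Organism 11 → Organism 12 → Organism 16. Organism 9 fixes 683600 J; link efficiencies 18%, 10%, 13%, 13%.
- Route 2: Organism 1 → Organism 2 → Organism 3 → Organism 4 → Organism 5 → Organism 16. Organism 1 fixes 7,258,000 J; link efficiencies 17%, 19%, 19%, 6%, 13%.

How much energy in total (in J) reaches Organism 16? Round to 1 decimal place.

555.4 J

Route 1: 683600 × 0.18 × 0.1 × 0.13 × 0.13 = 207.95112 J
Route 2: 7258000 × 0.17 × 0.19 × 0.19 × 0.06 × 0.13 = 347.4302988 J
Total at Organism 16: 207.95112 + 347.4302988 = 555.3814188 J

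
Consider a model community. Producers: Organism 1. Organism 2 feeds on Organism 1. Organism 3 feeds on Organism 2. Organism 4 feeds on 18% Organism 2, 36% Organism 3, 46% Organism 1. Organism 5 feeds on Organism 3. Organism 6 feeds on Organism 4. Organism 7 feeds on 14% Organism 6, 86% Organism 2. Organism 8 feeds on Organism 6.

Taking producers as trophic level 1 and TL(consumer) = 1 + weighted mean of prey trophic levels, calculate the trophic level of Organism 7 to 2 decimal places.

3.27

Organism 2: 1 + 1 = 2
Organism 3: 1 + 2 = 3
Organism 4: 1 + (0.18×2 + 0.36×3 + 0.46×1) = 2.9
Organism 5: 1 + 3 = 4
Organism 6: 1 + 2.9 = 3.9
Organism 7: 1 + (0.14×3.9 + 0.86×2) = 3.266
Organism 8: 1 + 3.9 = 4.9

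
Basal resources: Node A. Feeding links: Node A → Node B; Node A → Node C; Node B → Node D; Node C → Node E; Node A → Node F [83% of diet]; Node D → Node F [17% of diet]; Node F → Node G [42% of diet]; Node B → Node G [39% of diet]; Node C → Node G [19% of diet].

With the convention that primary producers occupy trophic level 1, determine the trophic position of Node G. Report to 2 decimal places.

Node B: 1 + 1 = 2
Node C: 1 + 1 = 2
Node D: 1 + 2 = 3
Node E: 1 + 2 = 3
Node F: 1 + (0.83×1 + 0.17×3) = 2.34
Node G: 1 + (0.42×2.34 + 0.39×2 + 0.19×2) = 3.1428

3.14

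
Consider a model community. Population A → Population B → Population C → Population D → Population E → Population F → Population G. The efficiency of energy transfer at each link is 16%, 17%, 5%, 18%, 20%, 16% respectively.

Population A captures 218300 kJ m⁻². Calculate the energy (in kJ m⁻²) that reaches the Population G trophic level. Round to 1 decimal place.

Population B: 218300 × 0.16 = 34928 kJ m⁻²
Population C: 34928 × 0.17 = 5937.76 kJ m⁻²
Population D: 5937.76 × 0.05 = 296.888 kJ m⁻²
Population E: 296.888 × 0.18 = 53.43984 kJ m⁻²
Population F: 53.43984 × 0.2 = 10.687968 kJ m⁻²
Population G: 10.687968 × 0.16 = 1.71007488 kJ m⁻²

1.7 kJ m⁻²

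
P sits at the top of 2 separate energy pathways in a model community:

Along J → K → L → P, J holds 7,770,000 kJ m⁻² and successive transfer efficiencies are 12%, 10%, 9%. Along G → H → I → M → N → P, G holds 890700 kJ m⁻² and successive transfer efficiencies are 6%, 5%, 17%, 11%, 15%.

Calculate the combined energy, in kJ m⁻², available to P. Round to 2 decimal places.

Via J: 7770000 × 0.12 × 0.1 × 0.09 = 8391.6 kJ m⁻²
Via G: 890700 × 0.06 × 0.05 × 0.17 × 0.11 × 0.15 = 7.4952405 kJ m⁻²
Total at P: 8391.6 + 7.4952405 = 8399.0952405 kJ m⁻²

8399.10 kJ m⁻²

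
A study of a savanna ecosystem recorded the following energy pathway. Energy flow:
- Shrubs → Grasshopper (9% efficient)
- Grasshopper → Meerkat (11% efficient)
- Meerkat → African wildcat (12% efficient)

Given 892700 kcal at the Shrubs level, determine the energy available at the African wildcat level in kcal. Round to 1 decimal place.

Grasshopper: 892700 × 0.09 = 80343 kcal
Meerkat: 80343 × 0.11 = 8837.73 kcal
African wildcat: 8837.73 × 0.12 = 1060.5276 kcal

1060.5 kcal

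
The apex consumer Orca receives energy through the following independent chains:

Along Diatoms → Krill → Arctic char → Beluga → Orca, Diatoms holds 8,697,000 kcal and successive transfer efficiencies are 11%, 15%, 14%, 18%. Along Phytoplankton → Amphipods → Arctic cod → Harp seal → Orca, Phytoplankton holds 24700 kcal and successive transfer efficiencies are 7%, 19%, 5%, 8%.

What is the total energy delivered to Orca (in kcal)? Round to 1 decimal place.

3617.5 kcal

Via Diatoms: 8697000 × 0.11 × 0.15 × 0.14 × 0.18 = 3616.2126 kcal
Via Phytoplankton: 24700 × 0.07 × 0.19 × 0.05 × 0.08 = 1.31404 kcal
Total at Orca: 3616.2126 + 1.31404 = 3617.52664 kcal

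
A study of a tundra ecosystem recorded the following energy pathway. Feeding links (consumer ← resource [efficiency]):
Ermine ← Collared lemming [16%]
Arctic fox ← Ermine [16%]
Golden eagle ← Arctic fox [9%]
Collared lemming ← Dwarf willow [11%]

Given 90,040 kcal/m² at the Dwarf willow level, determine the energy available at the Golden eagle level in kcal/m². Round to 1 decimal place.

22.8 kcal/m²

Collared lemming: 90040 × 0.11 = 9904.4 kcal/m²
Ermine: 9904.4 × 0.16 = 1584.704 kcal/m²
Arctic fox: 1584.704 × 0.16 = 253.55264 kcal/m²
Golden eagle: 253.55264 × 0.09 = 22.8197376 kcal/m²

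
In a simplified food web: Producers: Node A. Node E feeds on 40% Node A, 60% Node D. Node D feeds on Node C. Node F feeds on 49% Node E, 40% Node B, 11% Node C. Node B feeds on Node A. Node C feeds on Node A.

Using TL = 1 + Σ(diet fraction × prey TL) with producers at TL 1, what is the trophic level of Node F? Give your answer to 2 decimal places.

3.59

Node B: 1 + 1 = 2
Node C: 1 + 1 = 2
Node D: 1 + 2 = 3
Node E: 1 + (0.4×1 + 0.6×3) = 3.2
Node F: 1 + (0.49×3.2 + 0.4×2 + 0.11×2) = 3.588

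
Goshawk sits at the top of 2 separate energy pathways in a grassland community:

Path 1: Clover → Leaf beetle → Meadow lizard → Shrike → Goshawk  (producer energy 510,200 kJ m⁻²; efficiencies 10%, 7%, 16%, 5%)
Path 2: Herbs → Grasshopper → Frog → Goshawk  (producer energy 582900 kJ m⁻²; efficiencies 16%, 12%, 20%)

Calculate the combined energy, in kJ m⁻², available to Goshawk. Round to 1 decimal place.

2266.9 kJ m⁻²

Path 1: 510200 × 0.1 × 0.07 × 0.16 × 0.05 = 28.5712 kJ m⁻²
Path 2: 582900 × 0.16 × 0.12 × 0.2 = 2238.336 kJ m⁻²
Total at Goshawk: 28.5712 + 2238.336 = 2266.9072 kJ m⁻²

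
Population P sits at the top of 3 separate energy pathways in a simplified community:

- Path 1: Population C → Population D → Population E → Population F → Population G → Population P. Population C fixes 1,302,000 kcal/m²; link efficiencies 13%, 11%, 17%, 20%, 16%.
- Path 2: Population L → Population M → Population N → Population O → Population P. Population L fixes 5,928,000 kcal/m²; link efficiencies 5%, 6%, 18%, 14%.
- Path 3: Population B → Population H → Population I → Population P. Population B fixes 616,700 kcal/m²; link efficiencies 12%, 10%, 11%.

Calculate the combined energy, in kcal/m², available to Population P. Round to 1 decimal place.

Path 1: 1302000 × 0.13 × 0.11 × 0.17 × 0.2 × 0.16 = 101.285184 kcal/m²
Path 2: 5928000 × 0.05 × 0.06 × 0.18 × 0.14 = 448.1568 kcal/m²
Path 3: 616700 × 0.12 × 0.1 × 0.11 = 814.044 kcal/m²
Total at Population P: 101.285184 + 448.1568 + 814.044 = 1363.485984 kcal/m²

1363.5 kcal/m²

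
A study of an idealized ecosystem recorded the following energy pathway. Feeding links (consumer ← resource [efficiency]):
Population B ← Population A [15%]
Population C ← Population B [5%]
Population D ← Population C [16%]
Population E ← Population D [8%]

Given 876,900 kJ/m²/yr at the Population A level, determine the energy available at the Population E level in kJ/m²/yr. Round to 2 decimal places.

Population B: 876900 × 0.15 = 131535 kJ/m²/yr
Population C: 131535 × 0.05 = 6576.75 kJ/m²/yr
Population D: 6576.75 × 0.16 = 1052.28 kJ/m²/yr
Population E: 1052.28 × 0.08 = 84.1824 kJ/m²/yr

84.18 kJ/m²/yr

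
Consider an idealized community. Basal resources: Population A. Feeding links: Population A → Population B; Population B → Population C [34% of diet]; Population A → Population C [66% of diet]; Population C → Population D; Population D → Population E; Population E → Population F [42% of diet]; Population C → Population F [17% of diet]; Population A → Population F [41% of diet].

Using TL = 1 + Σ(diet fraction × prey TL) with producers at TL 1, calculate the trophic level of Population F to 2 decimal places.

3.63

Population B: 1 + 1 = 2
Population C: 1 + (0.34×2 + 0.66×1) = 2.34
Population D: 1 + 2.34 = 3.34
Population E: 1 + 3.34 = 4.34
Population F: 1 + (0.42×4.34 + 0.17×2.34 + 0.41×1) = 3.6306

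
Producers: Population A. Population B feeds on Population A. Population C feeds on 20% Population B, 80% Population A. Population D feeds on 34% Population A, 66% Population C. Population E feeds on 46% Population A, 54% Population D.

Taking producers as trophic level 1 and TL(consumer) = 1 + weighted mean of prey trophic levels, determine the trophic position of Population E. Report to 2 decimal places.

Population B: 1 + 1 = 2
Population C: 1 + (0.2×2 + 0.8×1) = 2.2
Population D: 1 + (0.34×1 + 0.66×2.2) = 2.792
Population E: 1 + (0.46×1 + 0.54×2.792) = 2.96768

2.97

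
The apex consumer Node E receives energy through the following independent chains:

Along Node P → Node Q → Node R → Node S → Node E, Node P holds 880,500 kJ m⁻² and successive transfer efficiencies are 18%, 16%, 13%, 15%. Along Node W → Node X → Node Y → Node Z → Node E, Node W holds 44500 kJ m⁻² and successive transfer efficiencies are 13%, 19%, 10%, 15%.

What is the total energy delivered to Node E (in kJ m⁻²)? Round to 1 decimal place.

511.0 kJ m⁻²

Via Node P: 880500 × 0.18 × 0.16 × 0.13 × 0.15 = 494.4888 kJ m⁻²
Via Node W: 44500 × 0.13 × 0.19 × 0.1 × 0.15 = 16.48725 kJ m⁻²
Total at Node E: 494.4888 + 16.48725 = 510.97605 kJ m⁻²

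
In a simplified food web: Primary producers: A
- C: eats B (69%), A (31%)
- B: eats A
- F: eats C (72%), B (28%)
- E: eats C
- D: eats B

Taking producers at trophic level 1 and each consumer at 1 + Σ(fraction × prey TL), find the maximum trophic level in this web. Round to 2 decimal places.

B: 1 + 1 = 2
C: 1 + (0.69×2 + 0.31×1) = 2.69
D: 1 + 2 = 3
E: 1 + 2.69 = 3.69
F: 1 + (0.72×2.69 + 0.28×2) = 3.4968

3.69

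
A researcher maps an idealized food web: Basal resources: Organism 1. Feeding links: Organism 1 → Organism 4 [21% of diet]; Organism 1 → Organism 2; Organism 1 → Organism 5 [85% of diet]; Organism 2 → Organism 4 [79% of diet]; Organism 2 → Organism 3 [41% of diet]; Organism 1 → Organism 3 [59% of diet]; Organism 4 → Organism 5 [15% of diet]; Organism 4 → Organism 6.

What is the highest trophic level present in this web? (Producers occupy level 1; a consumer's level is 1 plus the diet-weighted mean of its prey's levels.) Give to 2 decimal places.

3.79

Organism 2: 1 + 1 = 2
Organism 3: 1 + (0.41×2 + 0.59×1) = 2.41
Organism 4: 1 + (0.21×1 + 0.79×2) = 2.79
Organism 5: 1 + (0.15×2.79 + 0.85×1) = 2.2685
Organism 6: 1 + 2.79 = 3.79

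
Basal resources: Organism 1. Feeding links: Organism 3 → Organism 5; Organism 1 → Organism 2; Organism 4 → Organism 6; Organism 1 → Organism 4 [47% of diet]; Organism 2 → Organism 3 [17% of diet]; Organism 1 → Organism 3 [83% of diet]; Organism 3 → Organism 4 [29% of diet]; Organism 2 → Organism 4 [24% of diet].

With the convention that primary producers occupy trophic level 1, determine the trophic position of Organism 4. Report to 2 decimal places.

Organism 2: 1 + 1 = 2
Organism 3: 1 + (0.17×2 + 0.83×1) = 2.17
Organism 4: 1 + (0.29×2.17 + 0.47×1 + 0.24×2) = 2.5793
Organism 5: 1 + 2.17 = 3.17
Organism 6: 1 + 2.5793 = 3.5793

2.58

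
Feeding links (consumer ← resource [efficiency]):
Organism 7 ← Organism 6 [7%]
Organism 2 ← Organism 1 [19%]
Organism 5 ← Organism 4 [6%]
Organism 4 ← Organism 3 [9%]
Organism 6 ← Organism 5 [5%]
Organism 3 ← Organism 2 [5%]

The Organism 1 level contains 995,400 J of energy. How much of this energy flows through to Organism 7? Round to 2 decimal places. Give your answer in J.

0.18 J

Organism 2: 995400 × 0.19 = 189126 J
Organism 3: 189126 × 0.05 = 9456.3 J
Organism 4: 9456.3 × 0.09 = 851.067 J
Organism 5: 851.067 × 0.06 = 51.06402 J
Organism 6: 51.06402 × 0.05 = 2.553201 J
Organism 7: 2.553201 × 0.07 = 0.17872407 J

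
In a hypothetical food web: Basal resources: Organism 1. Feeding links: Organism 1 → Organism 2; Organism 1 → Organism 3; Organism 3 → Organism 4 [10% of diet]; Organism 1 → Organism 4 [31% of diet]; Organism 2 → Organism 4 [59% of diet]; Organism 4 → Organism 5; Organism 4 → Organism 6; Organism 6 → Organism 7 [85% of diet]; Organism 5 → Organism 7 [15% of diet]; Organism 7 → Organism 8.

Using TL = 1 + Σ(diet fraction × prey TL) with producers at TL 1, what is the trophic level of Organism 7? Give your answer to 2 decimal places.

4.69

Organism 2: 1 + 1 = 2
Organism 3: 1 + 1 = 2
Organism 4: 1 + (0.1×2 + 0.31×1 + 0.59×2) = 2.69
Organism 5: 1 + 2.69 = 3.69
Organism 6: 1 + 2.69 = 3.69
Organism 7: 1 + (0.85×3.69 + 0.15×3.69) = 4.69
Organism 8: 1 + 4.69 = 5.69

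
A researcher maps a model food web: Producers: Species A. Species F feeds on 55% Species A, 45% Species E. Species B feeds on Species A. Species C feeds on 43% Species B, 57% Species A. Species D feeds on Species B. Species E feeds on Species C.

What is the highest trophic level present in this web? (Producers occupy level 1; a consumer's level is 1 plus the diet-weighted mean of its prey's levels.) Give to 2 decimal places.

Species B: 1 + 1 = 2
Species C: 1 + (0.43×2 + 0.57×1) = 2.43
Species D: 1 + 2 = 3
Species E: 1 + 2.43 = 3.43
Species F: 1 + (0.55×1 + 0.45×3.43) = 3.0935

3.43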